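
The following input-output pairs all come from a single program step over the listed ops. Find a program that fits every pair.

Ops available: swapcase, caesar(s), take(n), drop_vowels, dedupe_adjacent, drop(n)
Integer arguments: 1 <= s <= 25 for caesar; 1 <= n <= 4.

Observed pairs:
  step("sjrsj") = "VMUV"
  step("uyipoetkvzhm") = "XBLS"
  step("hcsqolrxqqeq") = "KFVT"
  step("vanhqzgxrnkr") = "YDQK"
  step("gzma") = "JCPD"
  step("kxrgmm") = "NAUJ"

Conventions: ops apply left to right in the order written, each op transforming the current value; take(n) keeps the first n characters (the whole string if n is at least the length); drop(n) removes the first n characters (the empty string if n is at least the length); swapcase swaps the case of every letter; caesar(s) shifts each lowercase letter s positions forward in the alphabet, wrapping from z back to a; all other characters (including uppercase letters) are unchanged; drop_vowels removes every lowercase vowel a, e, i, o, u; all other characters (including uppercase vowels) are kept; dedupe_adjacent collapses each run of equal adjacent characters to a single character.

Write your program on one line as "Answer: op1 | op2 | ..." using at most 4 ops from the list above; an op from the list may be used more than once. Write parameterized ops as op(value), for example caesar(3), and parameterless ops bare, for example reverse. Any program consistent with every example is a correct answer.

take(4) | caesar(3) | swapcase

Check, running the answer program on each example:
  "sjrsj" -> "sjrs" -> "vmuv" -> "VMUV"
  "uyipoetkvzhm" -> "uyip" -> "xbls" -> "XBLS"
  "hcsqolrxqqeq" -> "hcsq" -> "kfvt" -> "KFVT"
  "vanhqzgxrnkr" -> "vanh" -> "ydqk" -> "YDQK"
  "gzma" -> "gzma" -> "jcpd" -> "JCPD"
  "kxrgmm" -> "kxrg" -> "nauj" -> "NAUJ"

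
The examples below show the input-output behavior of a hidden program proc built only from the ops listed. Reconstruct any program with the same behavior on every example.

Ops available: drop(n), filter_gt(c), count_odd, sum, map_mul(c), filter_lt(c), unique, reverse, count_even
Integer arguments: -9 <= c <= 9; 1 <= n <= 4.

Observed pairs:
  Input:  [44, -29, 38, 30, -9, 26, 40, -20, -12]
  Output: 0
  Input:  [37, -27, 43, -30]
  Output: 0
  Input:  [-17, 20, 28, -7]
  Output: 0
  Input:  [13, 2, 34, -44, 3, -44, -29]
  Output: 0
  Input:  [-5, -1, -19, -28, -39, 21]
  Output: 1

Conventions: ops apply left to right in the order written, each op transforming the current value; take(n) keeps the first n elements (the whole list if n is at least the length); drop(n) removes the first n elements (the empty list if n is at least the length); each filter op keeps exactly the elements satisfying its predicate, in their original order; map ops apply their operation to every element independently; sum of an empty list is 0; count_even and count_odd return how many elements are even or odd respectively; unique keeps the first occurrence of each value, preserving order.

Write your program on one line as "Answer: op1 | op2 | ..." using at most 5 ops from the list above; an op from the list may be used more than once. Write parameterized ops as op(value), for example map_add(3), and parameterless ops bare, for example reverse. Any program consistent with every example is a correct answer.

filter_lt(6) | map_mul(-5) | unique | drop(4) | count_odd

Check, running the answer program on each example:
  [44, -29, 38, 30, -9, 26, 40, -20, -12] -> [-29, -9, -20, -12] -> [145, 45, 100, 60] -> [145, 45, 100, 60] -> [] -> 0
  [37, -27, 43, -30] -> [-27, -30] -> [135, 150] -> [135, 150] -> [] -> 0
  [-17, 20, 28, -7] -> [-17, -7] -> [85, 35] -> [85, 35] -> [] -> 0
  [13, 2, 34, -44, 3, -44, -29] -> [2, -44, 3, -44, -29] -> [-10, 220, -15, 220, 145] -> [-10, 220, -15, 145] -> [] -> 0
  [-5, -1, -19, -28, -39, 21] -> [-5, -1, -19, -28, -39] -> [25, 5, 95, 140, 195] -> [25, 5, 95, 140, 195] -> [195] -> 1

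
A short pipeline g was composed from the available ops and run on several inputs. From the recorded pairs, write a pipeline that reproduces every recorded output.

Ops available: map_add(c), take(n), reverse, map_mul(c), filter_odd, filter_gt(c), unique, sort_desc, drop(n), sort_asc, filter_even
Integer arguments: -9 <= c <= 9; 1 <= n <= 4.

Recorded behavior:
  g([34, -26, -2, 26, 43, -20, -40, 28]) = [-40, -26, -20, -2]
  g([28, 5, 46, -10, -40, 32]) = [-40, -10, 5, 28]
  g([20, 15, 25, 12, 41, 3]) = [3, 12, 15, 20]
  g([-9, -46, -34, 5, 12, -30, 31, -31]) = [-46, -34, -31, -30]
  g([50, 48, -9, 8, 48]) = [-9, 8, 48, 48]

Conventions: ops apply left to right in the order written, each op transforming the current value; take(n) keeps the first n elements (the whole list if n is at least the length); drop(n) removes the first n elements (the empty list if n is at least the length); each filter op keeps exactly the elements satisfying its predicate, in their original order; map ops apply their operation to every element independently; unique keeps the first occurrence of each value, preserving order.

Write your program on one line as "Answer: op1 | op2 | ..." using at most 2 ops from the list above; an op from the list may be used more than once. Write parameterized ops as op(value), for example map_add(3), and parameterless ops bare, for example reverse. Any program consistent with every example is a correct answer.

sort_asc | take(4)

Check, running the answer program on each example:
  [34, -26, -2, 26, 43, -20, -40, 28] -> [-40, -26, -20, -2, 26, 28, 34, 43] -> [-40, -26, -20, -2]
  [28, 5, 46, -10, -40, 32] -> [-40, -10, 5, 28, 32, 46] -> [-40, -10, 5, 28]
  [20, 15, 25, 12, 41, 3] -> [3, 12, 15, 20, 25, 41] -> [3, 12, 15, 20]
  [-9, -46, -34, 5, 12, -30, 31, -31] -> [-46, -34, -31, -30, -9, 5, 12, 31] -> [-46, -34, -31, -30]
  [50, 48, -9, 8, 48] -> [-9, 8, 48, 48, 50] -> [-9, 8, 48, 48]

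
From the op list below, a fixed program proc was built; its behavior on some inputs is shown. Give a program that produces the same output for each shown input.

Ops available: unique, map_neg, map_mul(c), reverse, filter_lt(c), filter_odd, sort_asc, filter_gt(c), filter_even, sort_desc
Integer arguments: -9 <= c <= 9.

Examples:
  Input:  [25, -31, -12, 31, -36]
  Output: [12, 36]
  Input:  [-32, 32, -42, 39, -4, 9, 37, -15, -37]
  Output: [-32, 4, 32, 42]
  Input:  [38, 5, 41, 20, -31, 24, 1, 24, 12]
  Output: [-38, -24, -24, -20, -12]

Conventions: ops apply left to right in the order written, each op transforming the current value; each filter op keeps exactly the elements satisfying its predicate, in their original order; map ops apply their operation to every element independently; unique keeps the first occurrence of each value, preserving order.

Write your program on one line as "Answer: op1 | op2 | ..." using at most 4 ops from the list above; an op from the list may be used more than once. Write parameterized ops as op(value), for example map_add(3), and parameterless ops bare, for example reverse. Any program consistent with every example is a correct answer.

sort_desc | filter_even | map_neg

Check, running the answer program on each example:
  [25, -31, -12, 31, -36] -> [31, 25, -12, -31, -36] -> [-12, -36] -> [12, 36]
  [-32, 32, -42, 39, -4, 9, 37, -15, -37] -> [39, 37, 32, 9, -4, -15, -32, -37, -42] -> [32, -4, -32, -42] -> [-32, 4, 32, 42]
  [38, 5, 41, 20, -31, 24, 1, 24, 12] -> [41, 38, 24, 24, 20, 12, 5, 1, -31] -> [38, 24, 24, 20, 12] -> [-38, -24, -24, -20, -12]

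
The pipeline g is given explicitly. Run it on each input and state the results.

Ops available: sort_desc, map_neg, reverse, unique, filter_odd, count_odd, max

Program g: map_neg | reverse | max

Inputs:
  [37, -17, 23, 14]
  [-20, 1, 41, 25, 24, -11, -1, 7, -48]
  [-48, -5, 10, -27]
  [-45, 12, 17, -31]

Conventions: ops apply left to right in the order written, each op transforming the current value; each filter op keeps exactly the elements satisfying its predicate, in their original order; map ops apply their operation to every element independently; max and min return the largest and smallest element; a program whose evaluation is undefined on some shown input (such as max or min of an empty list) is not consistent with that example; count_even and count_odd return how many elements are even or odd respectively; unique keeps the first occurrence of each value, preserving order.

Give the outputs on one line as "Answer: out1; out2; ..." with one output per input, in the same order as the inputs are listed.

17; 48; 48; 45

Execution, op by op:
  [37, -17, 23, 14] -> [-37, 17, -23, -14] -> [-14, -23, 17, -37] -> 17
  [-20, 1, 41, 25, 24, -11, -1, 7, -48] -> [20, -1, -41, -25, -24, 11, 1, -7, 48] -> [48, -7, 1, 11, -24, -25, -41, -1, 20] -> 48
  [-48, -5, 10, -27] -> [48, 5, -10, 27] -> [27, -10, 5, 48] -> 48
  [-45, 12, 17, -31] -> [45, -12, -17, 31] -> [31, -17, -12, 45] -> 45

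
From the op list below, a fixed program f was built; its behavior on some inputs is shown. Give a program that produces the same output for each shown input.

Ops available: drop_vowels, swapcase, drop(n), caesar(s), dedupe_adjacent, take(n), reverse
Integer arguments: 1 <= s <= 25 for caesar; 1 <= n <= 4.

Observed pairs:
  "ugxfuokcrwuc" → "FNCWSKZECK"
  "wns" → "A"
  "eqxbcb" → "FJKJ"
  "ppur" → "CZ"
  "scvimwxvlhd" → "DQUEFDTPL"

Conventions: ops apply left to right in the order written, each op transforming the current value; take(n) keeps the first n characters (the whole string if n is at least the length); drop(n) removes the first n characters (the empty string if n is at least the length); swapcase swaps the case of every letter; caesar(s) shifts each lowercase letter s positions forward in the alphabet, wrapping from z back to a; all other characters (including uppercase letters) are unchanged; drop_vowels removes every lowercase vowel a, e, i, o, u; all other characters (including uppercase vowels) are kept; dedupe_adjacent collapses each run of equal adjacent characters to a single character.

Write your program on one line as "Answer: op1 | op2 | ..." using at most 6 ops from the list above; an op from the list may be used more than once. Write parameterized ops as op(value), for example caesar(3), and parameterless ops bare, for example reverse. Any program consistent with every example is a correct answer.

drop(1) | caesar(22) | drop(1) | caesar(12) | swapcase

Check, running the answer program on each example:
  "ugxfuokcrwuc" -> "gxfuokcrwuc" -> "ctbqkgynsqy" -> "tbqkgynsqy" -> "fncwskzeck" -> "FNCWSKZECK"
  "wns" -> "ns" -> "jo" -> "o" -> "a" -> "A"
  "eqxbcb" -> "qxbcb" -> "mtxyx" -> "txyx" -> "fjkj" -> "FJKJ"
  "ppur" -> "pur" -> "lqn" -> "qn" -> "cz" -> "CZ"
  "scvimwxvlhd" -> "cvimwxvlhd" -> "yreistrhdz" -> "reistrhdz" -> "dquefdtpl" -> "DQUEFDTPL"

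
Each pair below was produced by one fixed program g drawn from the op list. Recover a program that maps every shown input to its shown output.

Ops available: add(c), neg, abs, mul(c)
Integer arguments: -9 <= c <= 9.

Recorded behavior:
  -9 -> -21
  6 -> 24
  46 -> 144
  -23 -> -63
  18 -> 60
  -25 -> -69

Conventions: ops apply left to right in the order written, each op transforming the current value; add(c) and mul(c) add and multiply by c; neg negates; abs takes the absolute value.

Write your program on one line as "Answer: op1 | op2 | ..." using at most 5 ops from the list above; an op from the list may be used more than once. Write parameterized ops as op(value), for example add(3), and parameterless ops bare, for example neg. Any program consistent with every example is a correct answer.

neg | add(-2) | mul(3) | neg

Check, running the answer program on each example:
  -9 -> 9 -> 7 -> 21 -> -21
  6 -> -6 -> -8 -> -24 -> 24
  46 -> -46 -> -48 -> -144 -> 144
  -23 -> 23 -> 21 -> 63 -> -63
  18 -> -18 -> -20 -> -60 -> 60
  -25 -> 25 -> 23 -> 69 -> -69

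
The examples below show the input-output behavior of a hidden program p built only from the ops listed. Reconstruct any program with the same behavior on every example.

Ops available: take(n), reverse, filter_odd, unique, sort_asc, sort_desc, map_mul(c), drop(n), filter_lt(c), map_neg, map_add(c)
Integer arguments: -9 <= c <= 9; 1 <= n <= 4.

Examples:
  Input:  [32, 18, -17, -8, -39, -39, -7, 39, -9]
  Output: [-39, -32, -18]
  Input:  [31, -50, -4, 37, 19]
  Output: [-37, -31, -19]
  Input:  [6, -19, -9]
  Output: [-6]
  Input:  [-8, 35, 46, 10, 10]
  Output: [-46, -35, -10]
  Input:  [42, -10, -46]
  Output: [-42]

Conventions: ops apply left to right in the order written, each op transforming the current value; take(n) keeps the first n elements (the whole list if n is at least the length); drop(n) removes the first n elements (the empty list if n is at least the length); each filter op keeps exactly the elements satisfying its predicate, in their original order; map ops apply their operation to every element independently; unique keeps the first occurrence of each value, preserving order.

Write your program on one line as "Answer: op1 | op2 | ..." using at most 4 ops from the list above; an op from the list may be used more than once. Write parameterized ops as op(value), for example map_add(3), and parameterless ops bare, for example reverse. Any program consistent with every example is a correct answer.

unique | map_neg | sort_asc | filter_lt(-5)

Check, running the answer program on each example:
  [32, 18, -17, -8, -39, -39, -7, 39, -9] -> [32, 18, -17, -8, -39, -7, 39, -9] -> [-32, -18, 17, 8, 39, 7, -39, 9] -> [-39, -32, -18, 7, 8, 9, 17, 39] -> [-39, -32, -18]
  [31, -50, -4, 37, 19] -> [31, -50, -4, 37, 19] -> [-31, 50, 4, -37, -19] -> [-37, -31, -19, 4, 50] -> [-37, -31, -19]
  [6, -19, -9] -> [6, -19, -9] -> [-6, 19, 9] -> [-6, 9, 19] -> [-6]
  [-8, 35, 46, 10, 10] -> [-8, 35, 46, 10] -> [8, -35, -46, -10] -> [-46, -35, -10, 8] -> [-46, -35, -10]
  [42, -10, -46] -> [42, -10, -46] -> [-42, 10, 46] -> [-42, 10, 46] -> [-42]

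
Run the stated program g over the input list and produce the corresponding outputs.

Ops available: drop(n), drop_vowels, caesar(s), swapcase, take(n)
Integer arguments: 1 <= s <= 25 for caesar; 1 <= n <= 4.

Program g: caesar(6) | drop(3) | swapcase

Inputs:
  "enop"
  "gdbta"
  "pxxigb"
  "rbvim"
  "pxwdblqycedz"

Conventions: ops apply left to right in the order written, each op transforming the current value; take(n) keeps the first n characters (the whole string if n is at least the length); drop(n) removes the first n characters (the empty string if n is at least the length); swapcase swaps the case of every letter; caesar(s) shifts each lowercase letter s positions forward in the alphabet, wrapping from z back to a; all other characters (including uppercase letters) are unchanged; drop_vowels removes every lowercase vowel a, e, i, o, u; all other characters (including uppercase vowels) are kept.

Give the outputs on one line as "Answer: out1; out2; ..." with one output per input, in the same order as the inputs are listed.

Execution, op by op:
  "enop" -> "ktuv" -> "v" -> "V"
  "gdbta" -> "mjhzg" -> "zg" -> "ZG"
  "pxxigb" -> "vddomh" -> "omh" -> "OMH"
  "rbvim" -> "xhbos" -> "os" -> "OS"
  "pxwdblqycedz" -> "vdcjhrweikjf" -> "jhrweikjf" -> "JHRWEIKJF"

"V"; "ZG"; "OMH"; "OS"; "JHRWEIKJF"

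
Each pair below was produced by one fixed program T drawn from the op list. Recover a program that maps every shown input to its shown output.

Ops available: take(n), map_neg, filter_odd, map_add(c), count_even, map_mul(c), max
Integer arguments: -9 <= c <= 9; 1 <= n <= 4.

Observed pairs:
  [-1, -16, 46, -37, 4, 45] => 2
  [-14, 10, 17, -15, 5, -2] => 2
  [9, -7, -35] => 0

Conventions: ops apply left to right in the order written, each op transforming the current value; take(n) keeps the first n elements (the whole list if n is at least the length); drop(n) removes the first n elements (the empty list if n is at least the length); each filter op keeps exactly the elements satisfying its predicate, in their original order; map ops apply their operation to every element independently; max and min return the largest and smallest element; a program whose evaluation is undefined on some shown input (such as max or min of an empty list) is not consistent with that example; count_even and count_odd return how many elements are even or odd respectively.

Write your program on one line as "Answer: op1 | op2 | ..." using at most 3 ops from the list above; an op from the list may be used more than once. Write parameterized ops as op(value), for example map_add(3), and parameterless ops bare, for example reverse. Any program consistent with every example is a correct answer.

map_neg | take(4) | count_even

Check, running the answer program on each example:
  [-1, -16, 46, -37, 4, 45] -> [1, 16, -46, 37, -4, -45] -> [1, 16, -46, 37] -> 2
  [-14, 10, 17, -15, 5, -2] -> [14, -10, -17, 15, -5, 2] -> [14, -10, -17, 15] -> 2
  [9, -7, -35] -> [-9, 7, 35] -> [-9, 7, 35] -> 0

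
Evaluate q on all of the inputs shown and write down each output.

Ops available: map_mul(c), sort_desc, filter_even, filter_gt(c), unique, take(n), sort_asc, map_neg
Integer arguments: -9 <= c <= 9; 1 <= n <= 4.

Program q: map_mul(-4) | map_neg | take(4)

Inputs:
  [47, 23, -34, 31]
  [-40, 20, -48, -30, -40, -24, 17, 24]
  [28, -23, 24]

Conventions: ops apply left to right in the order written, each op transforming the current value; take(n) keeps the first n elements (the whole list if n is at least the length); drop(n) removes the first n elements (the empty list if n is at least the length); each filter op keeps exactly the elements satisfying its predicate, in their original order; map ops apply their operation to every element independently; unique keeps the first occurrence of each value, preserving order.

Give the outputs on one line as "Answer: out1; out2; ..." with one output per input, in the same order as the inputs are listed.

[188, 92, -136, 124]; [-160, 80, -192, -120]; [112, -92, 96]

Execution, op by op:
  [47, 23, -34, 31] -> [-188, -92, 136, -124] -> [188, 92, -136, 124] -> [188, 92, -136, 124]
  [-40, 20, -48, -30, -40, -24, 17, 24] -> [160, -80, 192, 120, 160, 96, -68, -96] -> [-160, 80, -192, -120, -160, -96, 68, 96] -> [-160, 80, -192, -120]
  [28, -23, 24] -> [-112, 92, -96] -> [112, -92, 96] -> [112, -92, 96]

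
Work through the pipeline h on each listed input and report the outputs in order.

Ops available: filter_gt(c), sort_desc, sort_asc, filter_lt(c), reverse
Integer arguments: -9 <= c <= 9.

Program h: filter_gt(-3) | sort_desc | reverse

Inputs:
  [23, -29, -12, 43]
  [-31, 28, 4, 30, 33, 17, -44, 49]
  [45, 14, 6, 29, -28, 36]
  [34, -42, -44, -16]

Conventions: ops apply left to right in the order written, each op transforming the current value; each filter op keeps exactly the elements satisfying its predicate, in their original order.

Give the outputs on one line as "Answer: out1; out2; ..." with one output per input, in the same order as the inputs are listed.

[23, 43]; [4, 17, 28, 30, 33, 49]; [6, 14, 29, 36, 45]; [34]

Execution, op by op:
  [23, -29, -12, 43] -> [23, 43] -> [43, 23] -> [23, 43]
  [-31, 28, 4, 30, 33, 17, -44, 49] -> [28, 4, 30, 33, 17, 49] -> [49, 33, 30, 28, 17, 4] -> [4, 17, 28, 30, 33, 49]
  [45, 14, 6, 29, -28, 36] -> [45, 14, 6, 29, 36] -> [45, 36, 29, 14, 6] -> [6, 14, 29, 36, 45]
  [34, -42, -44, -16] -> [34] -> [34] -> [34]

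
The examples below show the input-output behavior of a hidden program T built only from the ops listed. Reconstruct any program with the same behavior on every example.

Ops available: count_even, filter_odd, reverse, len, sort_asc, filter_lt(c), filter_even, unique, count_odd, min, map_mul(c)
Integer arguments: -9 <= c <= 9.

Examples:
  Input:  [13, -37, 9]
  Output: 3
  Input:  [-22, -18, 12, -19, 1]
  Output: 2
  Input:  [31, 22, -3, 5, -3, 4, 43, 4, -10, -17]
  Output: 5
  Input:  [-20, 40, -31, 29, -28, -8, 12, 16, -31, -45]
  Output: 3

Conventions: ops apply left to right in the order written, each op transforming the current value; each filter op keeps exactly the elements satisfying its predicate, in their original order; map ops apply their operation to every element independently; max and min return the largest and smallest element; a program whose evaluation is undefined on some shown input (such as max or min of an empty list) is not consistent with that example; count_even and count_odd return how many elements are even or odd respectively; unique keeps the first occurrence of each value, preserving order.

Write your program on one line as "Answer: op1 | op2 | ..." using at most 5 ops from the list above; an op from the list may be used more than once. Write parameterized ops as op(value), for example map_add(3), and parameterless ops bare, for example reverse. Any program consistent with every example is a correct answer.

sort_asc | reverse | unique | map_mul(5) | count_odd

Check, running the answer program on each example:
  [13, -37, 9] -> [-37, 9, 13] -> [13, 9, -37] -> [13, 9, -37] -> [65, 45, -185] -> 3
  [-22, -18, 12, -19, 1] -> [-22, -19, -18, 1, 12] -> [12, 1, -18, -19, -22] -> [12, 1, -18, -19, -22] -> [60, 5, -90, -95, -110] -> 2
  [31, 22, -3, 5, -3, 4, 43, 4, -10, -17] -> [-17, -10, -3, -3, 4, 4, 5, 22, 31, 43] -> [43, 31, 22, 5, 4, 4, -3, -3, -10, -17] -> [43, 31, 22, 5, 4, -3, -10, -17] -> [215, 155, 110, 25, 20, -15, -50, -85] -> 5
  [-20, 40, -31, 29, -28, -8, 12, 16, -31, -45] -> [-45, -31, -31, -28, -20, -8, 12, 16, 29, 40] -> [40, 29, 16, 12, -8, -20, -28, -31, -31, -45] -> [40, 29, 16, 12, -8, -20, -28, -31, -45] -> [200, 145, 80, 60, -40, -100, -140, -155, -225] -> 3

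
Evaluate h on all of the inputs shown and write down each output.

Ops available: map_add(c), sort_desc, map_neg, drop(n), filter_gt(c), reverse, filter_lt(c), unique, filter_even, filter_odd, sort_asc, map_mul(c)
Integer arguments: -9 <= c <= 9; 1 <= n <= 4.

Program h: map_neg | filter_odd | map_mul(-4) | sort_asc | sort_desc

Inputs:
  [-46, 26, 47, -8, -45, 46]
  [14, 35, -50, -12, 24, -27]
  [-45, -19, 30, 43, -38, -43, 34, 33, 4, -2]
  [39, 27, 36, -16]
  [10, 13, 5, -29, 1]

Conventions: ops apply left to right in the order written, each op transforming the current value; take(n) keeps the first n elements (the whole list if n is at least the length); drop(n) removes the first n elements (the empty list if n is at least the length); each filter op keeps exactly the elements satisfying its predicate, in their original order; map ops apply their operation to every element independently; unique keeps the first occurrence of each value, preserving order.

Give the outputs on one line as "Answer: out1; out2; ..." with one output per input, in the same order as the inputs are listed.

[188, -180]; [140, -108]; [172, 132, -76, -172, -180]; [156, 108]; [52, 20, 4, -116]

Execution, op by op:
  [-46, 26, 47, -8, -45, 46] -> [46, -26, -47, 8, 45, -46] -> [-47, 45] -> [188, -180] -> [-180, 188] -> [188, -180]
  [14, 35, -50, -12, 24, -27] -> [-14, -35, 50, 12, -24, 27] -> [-35, 27] -> [140, -108] -> [-108, 140] -> [140, -108]
  [-45, -19, 30, 43, -38, -43, 34, 33, 4, -2] -> [45, 19, -30, -43, 38, 43, -34, -33, -4, 2] -> [45, 19, -43, 43, -33] -> [-180, -76, 172, -172, 132] -> [-180, -172, -76, 132, 172] -> [172, 132, -76, -172, -180]
  [39, 27, 36, -16] -> [-39, -27, -36, 16] -> [-39, -27] -> [156, 108] -> [108, 156] -> [156, 108]
  [10, 13, 5, -29, 1] -> [-10, -13, -5, 29, -1] -> [-13, -5, 29, -1] -> [52, 20, -116, 4] -> [-116, 4, 20, 52] -> [52, 20, 4, -116]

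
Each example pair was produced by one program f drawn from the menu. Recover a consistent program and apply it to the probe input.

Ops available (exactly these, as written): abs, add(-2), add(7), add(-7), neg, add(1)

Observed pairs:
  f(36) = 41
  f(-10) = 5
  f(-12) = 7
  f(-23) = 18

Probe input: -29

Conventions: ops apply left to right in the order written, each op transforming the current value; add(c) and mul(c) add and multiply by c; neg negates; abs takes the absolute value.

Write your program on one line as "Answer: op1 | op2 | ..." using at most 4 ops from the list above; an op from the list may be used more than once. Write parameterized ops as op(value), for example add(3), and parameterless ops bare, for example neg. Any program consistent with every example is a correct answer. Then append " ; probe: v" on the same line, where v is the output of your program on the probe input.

add(7) | add(-2) | abs ; probe: 24

Check, running the answer program on each example:
  36 -> 43 -> 41 -> 41
  -10 -> -3 -> -5 -> 5
  -12 -> -5 -> -7 -> 7
  -23 -> -16 -> -18 -> 18
  probe: -29 -> -22 -> -24 -> 24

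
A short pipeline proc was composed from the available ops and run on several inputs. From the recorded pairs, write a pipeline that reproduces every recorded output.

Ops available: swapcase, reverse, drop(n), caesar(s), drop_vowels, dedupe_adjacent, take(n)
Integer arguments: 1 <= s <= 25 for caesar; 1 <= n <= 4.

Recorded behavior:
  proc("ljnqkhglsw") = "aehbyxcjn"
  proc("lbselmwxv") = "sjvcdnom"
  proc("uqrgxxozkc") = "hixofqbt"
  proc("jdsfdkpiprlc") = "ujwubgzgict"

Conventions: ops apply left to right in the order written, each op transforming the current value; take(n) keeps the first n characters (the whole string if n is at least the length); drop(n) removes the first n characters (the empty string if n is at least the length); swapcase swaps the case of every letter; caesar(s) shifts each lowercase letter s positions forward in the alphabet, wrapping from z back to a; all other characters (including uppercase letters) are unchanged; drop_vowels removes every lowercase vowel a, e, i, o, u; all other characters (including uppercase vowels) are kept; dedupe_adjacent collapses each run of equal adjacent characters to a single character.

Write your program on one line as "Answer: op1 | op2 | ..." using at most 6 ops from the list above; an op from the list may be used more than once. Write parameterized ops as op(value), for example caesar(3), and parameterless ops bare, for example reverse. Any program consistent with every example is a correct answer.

reverse | dedupe_adjacent | caesar(22) | reverse | caesar(21) | drop(1)

Check, running the answer program on each example:
  "ljnqkhglsw" -> "wslghkqnjl" -> "wslghkqnjl" -> "sohcdgmjfh" -> "hfjmgdchos" -> "caehbyxcjn" -> "aehbyxcjn"
  "lbselmwxv" -> "vxwmlesbl" -> "vxwmlesbl" -> "rtsihaoxh" -> "hxoahistr" -> "csjvcdnom" -> "sjvcdnom"
  "uqrgxxozkc" -> "ckzoxxgrqu" -> "ckzoxgrqu" -> "ygvktcnmq" -> "qmnctkvgy" -> "lhixofqbt" -> "hixofqbt"
  "jdsfdkpiprlc" -> "clrpipkdfsdj" -> "clrpipkdfsdj" -> "yhnlelgzbozf" -> "fzobzglelnhy" -> "aujwubgzgict" -> "ujwubgzgict"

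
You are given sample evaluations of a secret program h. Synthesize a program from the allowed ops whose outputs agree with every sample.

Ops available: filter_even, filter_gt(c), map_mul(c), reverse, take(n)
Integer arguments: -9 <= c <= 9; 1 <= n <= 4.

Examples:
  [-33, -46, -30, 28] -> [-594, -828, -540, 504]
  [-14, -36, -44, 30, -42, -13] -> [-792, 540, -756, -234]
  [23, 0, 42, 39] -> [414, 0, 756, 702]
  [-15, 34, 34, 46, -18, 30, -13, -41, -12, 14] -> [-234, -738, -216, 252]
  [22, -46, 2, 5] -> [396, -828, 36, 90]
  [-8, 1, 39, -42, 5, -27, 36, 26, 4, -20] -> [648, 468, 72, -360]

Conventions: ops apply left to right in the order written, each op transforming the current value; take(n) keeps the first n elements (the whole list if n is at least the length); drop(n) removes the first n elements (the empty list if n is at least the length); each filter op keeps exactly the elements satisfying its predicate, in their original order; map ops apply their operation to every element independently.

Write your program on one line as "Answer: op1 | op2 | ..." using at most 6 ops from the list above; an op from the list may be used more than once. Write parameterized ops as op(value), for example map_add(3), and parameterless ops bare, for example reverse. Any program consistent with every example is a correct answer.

map_mul(3) | reverse | map_mul(6) | take(4) | reverse

Check, running the answer program on each example:
  [-33, -46, -30, 28] -> [-99, -138, -90, 84] -> [84, -90, -138, -99] -> [504, -540, -828, -594] -> [504, -540, -828, -594] -> [-594, -828, -540, 504]
  [-14, -36, -44, 30, -42, -13] -> [-42, -108, -132, 90, -126, -39] -> [-39, -126, 90, -132, -108, -42] -> [-234, -756, 540, -792, -648, -252] -> [-234, -756, 540, -792] -> [-792, 540, -756, -234]
  [23, 0, 42, 39] -> [69, 0, 126, 117] -> [117, 126, 0, 69] -> [702, 756, 0, 414] -> [702, 756, 0, 414] -> [414, 0, 756, 702]
  [-15, 34, 34, 46, -18, 30, -13, -41, -12, 14] -> [-45, 102, 102, 138, -54, 90, -39, -123, -36, 42] -> [42, -36, -123, -39, 90, -54, 138, 102, 102, -45] -> [252, -216, -738, -234, 540, -324, 828, 612, 612, -270] -> [252, -216, -738, -234] -> [-234, -738, -216, 252]
  [22, -46, 2, 5] -> [66, -138, 6, 15] -> [15, 6, -138, 66] -> [90, 36, -828, 396] -> [90, 36, -828, 396] -> [396, -828, 36, 90]
  [-8, 1, 39, -42, 5, -27, 36, 26, 4, -20] -> [-24, 3, 117, -126, 15, -81, 108, 78, 12, -60] -> [-60, 12, 78, 108, -81, 15, -126, 117, 3, -24] -> [-360, 72, 468, 648, -486, 90, -756, 702, 18, -144] -> [-360, 72, 468, 648] -> [648, 468, 72, -360]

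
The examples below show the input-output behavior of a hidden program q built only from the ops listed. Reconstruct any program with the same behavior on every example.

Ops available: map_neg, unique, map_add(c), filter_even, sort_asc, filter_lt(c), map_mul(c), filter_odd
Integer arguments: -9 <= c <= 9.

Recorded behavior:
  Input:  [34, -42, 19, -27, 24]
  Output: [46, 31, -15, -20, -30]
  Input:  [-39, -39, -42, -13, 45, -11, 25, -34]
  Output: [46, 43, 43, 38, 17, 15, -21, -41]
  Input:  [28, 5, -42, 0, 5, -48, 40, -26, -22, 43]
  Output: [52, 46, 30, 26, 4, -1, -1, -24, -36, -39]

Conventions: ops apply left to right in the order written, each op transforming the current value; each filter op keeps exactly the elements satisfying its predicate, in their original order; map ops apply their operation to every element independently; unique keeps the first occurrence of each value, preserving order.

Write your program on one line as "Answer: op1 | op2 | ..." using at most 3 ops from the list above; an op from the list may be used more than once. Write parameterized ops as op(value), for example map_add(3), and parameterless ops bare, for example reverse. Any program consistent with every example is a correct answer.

sort_asc | map_neg | map_add(4)

Check, running the answer program on each example:
  [34, -42, 19, -27, 24] -> [-42, -27, 19, 24, 34] -> [42, 27, -19, -24, -34] -> [46, 31, -15, -20, -30]
  [-39, -39, -42, -13, 45, -11, 25, -34] -> [-42, -39, -39, -34, -13, -11, 25, 45] -> [42, 39, 39, 34, 13, 11, -25, -45] -> [46, 43, 43, 38, 17, 15, -21, -41]
  [28, 5, -42, 0, 5, -48, 40, -26, -22, 43] -> [-48, -42, -26, -22, 0, 5, 5, 28, 40, 43] -> [48, 42, 26, 22, 0, -5, -5, -28, -40, -43] -> [52, 46, 30, 26, 4, -1, -1, -24, -36, -39]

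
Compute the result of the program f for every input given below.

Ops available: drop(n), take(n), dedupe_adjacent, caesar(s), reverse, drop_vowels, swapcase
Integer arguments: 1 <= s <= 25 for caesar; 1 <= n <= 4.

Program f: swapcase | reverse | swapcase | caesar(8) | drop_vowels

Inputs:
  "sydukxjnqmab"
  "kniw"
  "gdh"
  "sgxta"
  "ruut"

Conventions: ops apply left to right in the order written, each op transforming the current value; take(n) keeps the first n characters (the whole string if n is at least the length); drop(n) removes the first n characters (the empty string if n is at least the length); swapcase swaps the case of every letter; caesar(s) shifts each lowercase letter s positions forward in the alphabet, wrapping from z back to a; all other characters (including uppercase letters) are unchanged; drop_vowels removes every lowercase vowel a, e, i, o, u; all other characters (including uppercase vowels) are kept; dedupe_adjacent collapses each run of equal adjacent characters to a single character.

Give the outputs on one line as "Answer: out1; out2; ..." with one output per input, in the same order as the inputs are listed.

Execution, op by op:
  "sydukxjnqmab" -> "SYDUKXJNQMAB" -> "BAMQNJXKUDYS" -> "bamqnjxkudys" -> "jiuyvrfsclga" -> "jyvrfsclg"
  "kniw" -> "KNIW" -> "WINK" -> "wink" -> "eqvs" -> "qvs"
  "gdh" -> "GDH" -> "HDG" -> "hdg" -> "plo" -> "pl"
  "sgxta" -> "SGXTA" -> "ATXGS" -> "atxgs" -> "ibfoa" -> "bf"
  "ruut" -> "RUUT" -> "TUUR" -> "tuur" -> "bccz" -> "bccz"

"jyvrfsclg"; "qvs"; "pl"; "bf"; "bccz"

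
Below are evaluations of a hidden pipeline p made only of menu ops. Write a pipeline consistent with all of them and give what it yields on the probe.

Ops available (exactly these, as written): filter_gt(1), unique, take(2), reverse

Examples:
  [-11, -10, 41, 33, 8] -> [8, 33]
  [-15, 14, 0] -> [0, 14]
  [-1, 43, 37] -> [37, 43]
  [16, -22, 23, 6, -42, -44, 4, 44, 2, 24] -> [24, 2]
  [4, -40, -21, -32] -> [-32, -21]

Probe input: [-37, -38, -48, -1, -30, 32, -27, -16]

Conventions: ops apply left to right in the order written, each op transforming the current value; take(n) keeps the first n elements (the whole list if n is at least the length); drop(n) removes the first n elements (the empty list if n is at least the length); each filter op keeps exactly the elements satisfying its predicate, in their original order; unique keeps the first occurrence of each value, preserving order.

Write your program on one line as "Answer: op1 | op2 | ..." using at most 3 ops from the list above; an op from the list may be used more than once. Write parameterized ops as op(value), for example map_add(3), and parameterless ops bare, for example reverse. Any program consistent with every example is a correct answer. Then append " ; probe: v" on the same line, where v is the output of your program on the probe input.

reverse | take(2) ; probe: [-16, -27]

Check, running the answer program on each example:
  [-11, -10, 41, 33, 8] -> [8, 33, 41, -10, -11] -> [8, 33]
  [-15, 14, 0] -> [0, 14, -15] -> [0, 14]
  [-1, 43, 37] -> [37, 43, -1] -> [37, 43]
  [16, -22, 23, 6, -42, -44, 4, 44, 2, 24] -> [24, 2, 44, 4, -44, -42, 6, 23, -22, 16] -> [24, 2]
  [4, -40, -21, -32] -> [-32, -21, -40, 4] -> [-32, -21]
  probe: [-37, -38, -48, -1, -30, 32, -27, -16] -> [-16, -27, 32, -30, -1, -48, -38, -37] -> [-16, -27]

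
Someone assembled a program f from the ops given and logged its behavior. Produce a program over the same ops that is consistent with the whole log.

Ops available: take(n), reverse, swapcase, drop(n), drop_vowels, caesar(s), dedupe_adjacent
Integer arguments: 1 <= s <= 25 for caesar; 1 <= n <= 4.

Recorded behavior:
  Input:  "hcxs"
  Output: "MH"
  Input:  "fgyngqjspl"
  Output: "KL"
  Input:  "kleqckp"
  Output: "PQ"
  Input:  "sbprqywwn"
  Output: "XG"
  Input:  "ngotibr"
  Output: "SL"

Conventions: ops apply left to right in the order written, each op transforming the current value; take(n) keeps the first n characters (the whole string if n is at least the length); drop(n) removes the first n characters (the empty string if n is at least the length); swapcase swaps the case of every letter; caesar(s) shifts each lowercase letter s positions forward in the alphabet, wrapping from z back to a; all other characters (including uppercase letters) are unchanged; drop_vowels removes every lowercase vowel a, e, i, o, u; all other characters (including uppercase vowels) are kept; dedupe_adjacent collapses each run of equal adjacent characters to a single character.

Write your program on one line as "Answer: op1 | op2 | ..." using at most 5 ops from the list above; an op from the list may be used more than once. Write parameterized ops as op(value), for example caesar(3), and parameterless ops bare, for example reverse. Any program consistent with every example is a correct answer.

take(2) | caesar(17) | caesar(14) | swapcase

Check, running the answer program on each example:
  "hcxs" -> "hc" -> "yt" -> "mh" -> "MH"
  "fgyngqjspl" -> "fg" -> "wx" -> "kl" -> "KL"
  "kleqckp" -> "kl" -> "bc" -> "pq" -> "PQ"
  "sbprqywwn" -> "sb" -> "js" -> "xg" -> "XG"
  "ngotibr" -> "ng" -> "ex" -> "sl" -> "SL"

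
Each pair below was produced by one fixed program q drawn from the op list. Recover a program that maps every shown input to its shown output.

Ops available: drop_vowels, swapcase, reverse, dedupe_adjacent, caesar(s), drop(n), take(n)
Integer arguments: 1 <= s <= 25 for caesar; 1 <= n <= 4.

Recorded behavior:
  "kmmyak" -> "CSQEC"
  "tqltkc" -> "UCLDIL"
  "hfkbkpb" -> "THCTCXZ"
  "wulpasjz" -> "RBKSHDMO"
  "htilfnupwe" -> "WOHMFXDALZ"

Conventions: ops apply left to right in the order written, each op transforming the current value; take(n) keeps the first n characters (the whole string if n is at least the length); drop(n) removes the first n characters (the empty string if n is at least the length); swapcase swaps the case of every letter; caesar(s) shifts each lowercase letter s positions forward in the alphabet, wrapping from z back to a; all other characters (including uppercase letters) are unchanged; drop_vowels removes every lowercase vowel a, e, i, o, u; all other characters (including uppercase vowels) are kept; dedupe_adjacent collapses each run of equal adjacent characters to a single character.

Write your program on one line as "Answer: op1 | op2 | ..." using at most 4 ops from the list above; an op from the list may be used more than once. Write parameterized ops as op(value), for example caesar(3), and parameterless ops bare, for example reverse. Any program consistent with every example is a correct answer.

caesar(18) | swapcase | dedupe_adjacent | reverse

Check, running the answer program on each example:
  "kmmyak" -> "ceeqsc" -> "CEEQSC" -> "CEQSC" -> "CSQEC"
  "tqltkc" -> "lidlcu" -> "LIDLCU" -> "LIDLCU" -> "UCLDIL"
  "hfkbkpb" -> "zxctcht" -> "ZXCTCHT" -> "ZXCTCHT" -> "THCTCXZ"
  "wulpasjz" -> "omdhskbr" -> "OMDHSKBR" -> "OMDHSKBR" -> "RBKSHDMO"
  "htilfnupwe" -> "zladxfmhow" -> "ZLADXFMHOW" -> "ZLADXFMHOW" -> "WOHMFXDALZ"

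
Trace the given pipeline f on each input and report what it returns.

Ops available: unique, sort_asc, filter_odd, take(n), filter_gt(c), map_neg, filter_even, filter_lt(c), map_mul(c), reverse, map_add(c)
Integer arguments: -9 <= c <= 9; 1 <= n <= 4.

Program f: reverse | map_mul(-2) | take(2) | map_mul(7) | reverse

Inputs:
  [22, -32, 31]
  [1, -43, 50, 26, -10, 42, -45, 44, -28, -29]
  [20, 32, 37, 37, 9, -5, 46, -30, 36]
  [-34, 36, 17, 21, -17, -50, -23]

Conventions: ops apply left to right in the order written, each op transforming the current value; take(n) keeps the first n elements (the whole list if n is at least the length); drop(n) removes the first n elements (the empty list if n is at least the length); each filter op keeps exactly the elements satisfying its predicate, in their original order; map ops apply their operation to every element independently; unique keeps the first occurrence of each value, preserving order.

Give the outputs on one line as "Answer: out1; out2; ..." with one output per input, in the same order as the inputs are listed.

Execution, op by op:
  [22, -32, 31] -> [31, -32, 22] -> [-62, 64, -44] -> [-62, 64] -> [-434, 448] -> [448, -434]
  [1, -43, 50, 26, -10, 42, -45, 44, -28, -29] -> [-29, -28, 44, -45, 42, -10, 26, 50, -43, 1] -> [58, 56, -88, 90, -84, 20, -52, -100, 86, -2] -> [58, 56] -> [406, 392] -> [392, 406]
  [20, 32, 37, 37, 9, -5, 46, -30, 36] -> [36, -30, 46, -5, 9, 37, 37, 32, 20] -> [-72, 60, -92, 10, -18, -74, -74, -64, -40] -> [-72, 60] -> [-504, 420] -> [420, -504]
  [-34, 36, 17, 21, -17, -50, -23] -> [-23, -50, -17, 21, 17, 36, -34] -> [46, 100, 34, -42, -34, -72, 68] -> [46, 100] -> [322, 700] -> [700, 322]

[448, -434]; [392, 406]; [420, -504]; [700, 322]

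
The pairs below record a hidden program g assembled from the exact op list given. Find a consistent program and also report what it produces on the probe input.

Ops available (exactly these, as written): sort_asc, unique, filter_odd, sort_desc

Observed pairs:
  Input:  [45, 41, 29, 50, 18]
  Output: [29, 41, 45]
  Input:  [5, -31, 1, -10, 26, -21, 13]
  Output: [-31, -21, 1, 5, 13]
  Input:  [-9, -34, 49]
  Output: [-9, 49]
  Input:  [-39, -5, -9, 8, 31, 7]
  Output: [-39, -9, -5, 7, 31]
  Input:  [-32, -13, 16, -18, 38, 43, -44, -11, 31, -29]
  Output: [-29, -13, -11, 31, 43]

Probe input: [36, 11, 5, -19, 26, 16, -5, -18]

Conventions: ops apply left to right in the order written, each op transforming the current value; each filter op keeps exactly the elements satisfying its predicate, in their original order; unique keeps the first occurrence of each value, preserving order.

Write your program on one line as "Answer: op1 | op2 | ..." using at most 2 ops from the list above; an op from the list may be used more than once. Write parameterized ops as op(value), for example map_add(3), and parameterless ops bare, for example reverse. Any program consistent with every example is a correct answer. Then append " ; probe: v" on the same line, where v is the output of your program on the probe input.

sort_asc | filter_odd ; probe: [-19, -5, 5, 11]

Check, running the answer program on each example:
  [45, 41, 29, 50, 18] -> [18, 29, 41, 45, 50] -> [29, 41, 45]
  [5, -31, 1, -10, 26, -21, 13] -> [-31, -21, -10, 1, 5, 13, 26] -> [-31, -21, 1, 5, 13]
  [-9, -34, 49] -> [-34, -9, 49] -> [-9, 49]
  [-39, -5, -9, 8, 31, 7] -> [-39, -9, -5, 7, 8, 31] -> [-39, -9, -5, 7, 31]
  [-32, -13, 16, -18, 38, 43, -44, -11, 31, -29] -> [-44, -32, -29, -18, -13, -11, 16, 31, 38, 43] -> [-29, -13, -11, 31, 43]
  probe: [36, 11, 5, -19, 26, 16, -5, -18] -> [-19, -18, -5, 5, 11, 16, 26, 36] -> [-19, -5, 5, 11]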